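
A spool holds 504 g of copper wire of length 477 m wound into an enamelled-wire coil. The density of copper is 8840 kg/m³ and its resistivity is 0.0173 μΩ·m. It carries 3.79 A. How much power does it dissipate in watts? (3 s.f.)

ρ = 0.0173 μΩ·m = 1.73×10^-8 Ω·m
A = m/(density·L) = 0.504/(8840×477) = 1.1953e-07 m²
R = ρL/A = (1.73×10^-8)(477)/(1.1953e-07) = 69.04 Ω
P = I²R = (3.79)² × 69.04 = 992 W

992 W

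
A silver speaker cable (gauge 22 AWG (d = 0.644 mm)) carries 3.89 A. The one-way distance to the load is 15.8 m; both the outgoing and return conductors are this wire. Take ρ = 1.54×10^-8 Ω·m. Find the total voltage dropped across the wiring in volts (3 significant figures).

5.81 V

A = π(0.644/2 mm)² = π(3.2200e-04 m)² = 3.257e-07 m²
Total conductor length (both ways) L = 2 × 15.8 = 31.6 m
R = ρL/A = (1.54×10^-8)(31.6)/(3.257e-07) = 1.494 Ω
V = IR = 3.89 × 1.494 = 5.81 V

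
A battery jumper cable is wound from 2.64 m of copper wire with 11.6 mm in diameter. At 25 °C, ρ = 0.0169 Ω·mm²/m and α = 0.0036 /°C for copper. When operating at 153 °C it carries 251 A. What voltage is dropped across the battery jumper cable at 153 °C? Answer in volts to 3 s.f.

ρ = 0.0169 Ω·mm²/m = 1.69×10^-8 Ω·m
A = π(d/2)² = π(5.8000e-03 m)² = 1.057e-04 m²
R₍25₎ = ρL/A = (1.69×10^-8)(2.64)/(1.057e-04) = 4.222×10^-4 Ω
R₍153₎ = R₍25₎(1 + αΔT) = 4.222×10^-4 × (1 + 0.0036×128) = 6.167×10^-4 Ω
V = IR = 251 × 6.167×10^-4 = 0.155 V

0.155 V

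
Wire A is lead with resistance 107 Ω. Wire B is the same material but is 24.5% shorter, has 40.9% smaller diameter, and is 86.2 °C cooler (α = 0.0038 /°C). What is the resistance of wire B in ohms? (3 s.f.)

R ∝ ρL/d² with ρ ∝ (1+αΔT), so R_B/R_A = (1 − 24.5/100) × (1 − 40.9/100)⁻² × (1 − 0.0038×86.2)
= 0.755 × 2.863 × 0.6724 = 1.454
R_B = 1.454 × 107 = 156 Ω

156 Ω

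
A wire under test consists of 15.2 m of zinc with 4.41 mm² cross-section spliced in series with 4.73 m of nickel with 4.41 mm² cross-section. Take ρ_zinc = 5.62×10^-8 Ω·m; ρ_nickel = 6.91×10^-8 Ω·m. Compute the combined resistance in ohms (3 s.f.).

Segment 1: A = 4.41 mm² = 4.410e-06 m²
R₁ = ρL/A = (5.62×10^-8)(15.2)/(4.410e-06) = 0.1937 Ω
R₂ = (6.91×10^-8)(4.73)/(4.410e-06) = 0.07411 Ω
R = R₁ + R₂ = 0.268 Ω

0.268 Ω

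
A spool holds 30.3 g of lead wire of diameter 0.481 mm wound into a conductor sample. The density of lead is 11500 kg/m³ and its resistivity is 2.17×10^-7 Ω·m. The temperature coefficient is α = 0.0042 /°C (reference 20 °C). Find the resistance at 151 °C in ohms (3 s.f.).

A = π(d/2)² = π(2.4050e-04 m)² = 1.8171e-07 m²
L = m/(density·A) = 0.0303/(11500×1.8171e-07) = 14.5 m
R = ρL/A = (2.17×10^-7)(14.5)/(1.8171e-07) = 17.32 Ω
R(151 °C) = 17.32 × (1 + 0.0042×131) = 26.8 Ω

26.8 Ω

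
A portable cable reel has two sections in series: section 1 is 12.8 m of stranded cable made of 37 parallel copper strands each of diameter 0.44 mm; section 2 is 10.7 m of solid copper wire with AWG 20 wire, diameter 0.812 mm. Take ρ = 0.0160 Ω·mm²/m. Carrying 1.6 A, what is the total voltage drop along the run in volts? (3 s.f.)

ρ = 0.0160 Ω·mm²/m = 1.60×10^-8 Ω·m
Section 1: A_strand = π(2.2000e-04)² = 1.521e-07 m²; R₁ = ρL/(N·A_s) = (1.60×10^-8)(12.8)/(37×1.521e-07) = 0.0364 Ω
Section 2: A = π(0.812/2 mm)² = π(4.0600e-04 m)² = 5.178e-07 m²
R₂ = (1.60×10^-8)(10.7)/(5.178e-07) = 0.3306 Ω
R = R₁ + R₂ = 0.367 Ω
V = IR = 1.6 × 0.367 = 0.587 V

0.587 V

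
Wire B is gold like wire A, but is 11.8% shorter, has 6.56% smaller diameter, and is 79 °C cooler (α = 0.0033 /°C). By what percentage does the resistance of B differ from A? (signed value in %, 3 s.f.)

R ∝ ρL/d² with ρ ∝ (1+αΔT), so R_B/R_A = (1 − 11.8/100) × (1 − 6.56/100)⁻² × (1 − 0.0033×79)
= 0.882 × 1.145 × 0.7393 = 0.7468
(R_B − R_A)/R_A = 0.7468 − 1 = -25.3%

-25.3%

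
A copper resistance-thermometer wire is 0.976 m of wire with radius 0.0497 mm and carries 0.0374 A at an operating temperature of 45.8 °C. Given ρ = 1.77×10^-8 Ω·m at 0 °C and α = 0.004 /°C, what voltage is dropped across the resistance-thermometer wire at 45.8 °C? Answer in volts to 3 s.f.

A = πr² = π(4.9700e-05 m)² = 7.760e-09 m²
R₍0₎ = ρL/A = (1.77×10^-8)(0.976)/(7.760e-09) = 2.226 Ω
R₍45.8₎ = R₍0₎(1 + αΔT) = 2.226 × (1 + 0.004×45.8) = 2.634 Ω
V = IR = 0.0374 × 2.634 = 0.0985 V

0.0985 V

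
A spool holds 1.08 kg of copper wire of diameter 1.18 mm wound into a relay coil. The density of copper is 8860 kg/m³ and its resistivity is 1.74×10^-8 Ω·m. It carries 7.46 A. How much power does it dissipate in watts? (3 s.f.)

A = π(d/2)² = π(5.9000e-04 m)² = 1.0936e-06 m²
L = m/(density·A) = 1.08/(8860×1.0936e-06) = 111.5 m
R = ρL/A = (1.74×10^-8)(111.5)/(1.0936e-06) = 1.774 Ω
P = I²R = (7.46)² × 1.774 = 98.7 W

98.7 W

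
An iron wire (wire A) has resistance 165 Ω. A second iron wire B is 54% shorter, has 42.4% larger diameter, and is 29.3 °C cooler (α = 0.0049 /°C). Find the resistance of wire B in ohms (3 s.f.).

R ∝ ρL/d² with ρ ∝ (1+αΔT), so R_B/R_A = (1 − 54/100) × (1 + 42.4/100)⁻² × (1 − 0.0049×29.3)
= 0.46 × 0.4931 × 0.8564 = 0.1943
R_B = 0.1943 × 165 = 32.1 Ω

32.1 Ω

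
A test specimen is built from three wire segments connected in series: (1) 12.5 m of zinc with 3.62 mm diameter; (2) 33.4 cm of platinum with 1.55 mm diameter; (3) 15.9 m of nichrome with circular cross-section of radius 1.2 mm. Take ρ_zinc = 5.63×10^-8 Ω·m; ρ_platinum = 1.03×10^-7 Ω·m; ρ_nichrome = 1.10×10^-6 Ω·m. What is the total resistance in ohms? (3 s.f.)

Seg 1: A = π(d/2)² = π(1.8100e-03 m)² = 1.029e-05 m²
R_1 = (5.63×10^-8)(12.5)/(1.029e-05) = 0.06838 Ω
Seg 2: A = π(d/2)² = π(7.7500e-04 m)² = 1.887e-06 m²
R_2 = (1.03×10^-7)(0.334)/(1.887e-06) = 0.01823 Ω
Seg 3: A = πr² = π(1.2000e-03 m)² = 4.524e-06 m²
R_3 = (1.10×10^-6)(15.9)/(4.524e-06) = 3.866 Ω
R_total = R_1 + R_2 + R_3 = 3.95 Ω

3.95 Ω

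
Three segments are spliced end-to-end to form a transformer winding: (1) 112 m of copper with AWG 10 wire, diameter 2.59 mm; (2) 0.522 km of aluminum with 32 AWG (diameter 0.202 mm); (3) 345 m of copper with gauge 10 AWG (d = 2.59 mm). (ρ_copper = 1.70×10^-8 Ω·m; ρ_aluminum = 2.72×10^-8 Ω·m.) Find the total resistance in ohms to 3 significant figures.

Seg 1: A = π(2.59/2 mm)² = π(1.2950e-03 m)² = 5.269e-06 m²
R_1 = (1.70×10^-8)(112)/(5.269e-06) = 0.3614 Ω
Seg 2: A = π(0.202/2 mm)² = π(1.0100e-04 m)² = 3.205e-08 m²
R_2 = (2.72×10^-8)(522)/(3.205e-08) = 443 Ω
Seg 3: A = π(2.59/2 mm)² = π(1.2950e-03 m)² = 5.269e-06 m²
R_3 = (1.70×10^-8)(345)/(5.269e-06) = 1.113 Ω
R_total = R_1 + R_2 + R_3 = 445 Ω

445 Ω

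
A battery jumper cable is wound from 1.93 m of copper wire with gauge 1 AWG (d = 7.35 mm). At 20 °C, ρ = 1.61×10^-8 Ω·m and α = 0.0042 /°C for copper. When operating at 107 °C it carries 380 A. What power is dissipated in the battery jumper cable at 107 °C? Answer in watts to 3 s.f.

144 W

A = π(7.35/2 mm)² = π(3.6750e-03 m)² = 4.243e-05 m²
R₍20₎ = ρL/A = (1.61×10^-8)(1.93)/(4.243e-05) = 7.323×10^-4 Ω
R₍107₎ = R₍20₎(1 + αΔT) = 7.323×10^-4 × (1 + 0.0042×87) = 0.001 Ω
P = I²R = (380)² × 0.001 = 144 W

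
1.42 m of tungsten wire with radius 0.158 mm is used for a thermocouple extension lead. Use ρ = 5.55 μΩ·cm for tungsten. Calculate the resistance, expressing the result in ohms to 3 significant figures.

1.00 Ω

ρ = 5.55 μΩ·cm = 5.55×10^-8 Ω·m
A = πr² = π(1.5800e-04 m)² = 7.843e-08 m²
R = ρL/A = (5.55×10^-8)(1.42 m)/(7.843e-08 m²) = 1.00 Ω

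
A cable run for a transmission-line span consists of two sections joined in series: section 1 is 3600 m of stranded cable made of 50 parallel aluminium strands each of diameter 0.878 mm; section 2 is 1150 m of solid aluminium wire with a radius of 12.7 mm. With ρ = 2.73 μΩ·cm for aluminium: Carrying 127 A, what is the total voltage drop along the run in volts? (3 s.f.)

ρ = 2.73 μΩ·cm = 2.73×10^-8 Ω·m
Section 1: A_strand = π(4.3900e-04)² = 6.055e-07 m²; R₁ = ρL/(N·A_s) = (2.73×10^-8)(3600)/(50×6.055e-07) = 3.247 Ω
Section 2: A = πr² = π(1.2700e-02 m)² = 5.067e-04 m²
R₂ = (2.73×10^-8)(1150)/(5.067e-04) = 0.06196 Ω
R = R₁ + R₂ = 3.308 Ω
V = IR = 127 × 3.308 = 420 V

420 V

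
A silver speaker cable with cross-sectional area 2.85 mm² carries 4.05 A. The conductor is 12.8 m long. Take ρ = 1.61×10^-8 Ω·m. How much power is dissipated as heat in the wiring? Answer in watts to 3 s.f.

1.19 W

A = 2.85 mm² = 2.850e-06 m²
R = ρL/A = (1.61×10^-8)(12.8)/(2.850e-06) = 0.07231 Ω
P = I²R = (4.05)² × 0.07231 = 1.19 W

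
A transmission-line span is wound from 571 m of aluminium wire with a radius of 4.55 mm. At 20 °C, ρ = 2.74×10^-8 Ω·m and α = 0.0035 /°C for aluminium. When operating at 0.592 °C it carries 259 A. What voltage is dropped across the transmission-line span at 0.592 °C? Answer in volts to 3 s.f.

58.1 V

A = πr² = π(4.5500e-03 m)² = 6.504e-05 m²
R₍20₎ = ρL/A = (2.74×10^-8)(571)/(6.504e-05) = 0.2406 Ω
R₍0.592₎ = R₍20₎(1 + αΔT) = 0.2406 × (1 + 0.0035×-19.4) = 0.2242 Ω
V = IR = 259 × 0.2242 = 58.1 V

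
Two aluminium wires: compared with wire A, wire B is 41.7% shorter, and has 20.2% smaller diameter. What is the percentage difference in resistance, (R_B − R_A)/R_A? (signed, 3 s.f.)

R ∝ L/d², so R_B/R_A = (1 − 41.7/100) × (1 − 20.2/100)⁻²
= 0.583 × 1.57 = 0.9155
(R_B − R_A)/R_A = 0.9155 − 1 = -8.45%

-8.45%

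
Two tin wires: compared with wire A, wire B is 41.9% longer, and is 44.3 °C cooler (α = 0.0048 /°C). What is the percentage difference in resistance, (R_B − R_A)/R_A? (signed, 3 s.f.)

11.7%

R ∝ ρL/d² with ρ ∝ (1+αΔT), so R_B/R_A = (1 + 41.9/100) × (1 − 0.0048×44.3)
= 1.419 × 0.7874 = 1.117
(R_B − R_A)/R_A = 1.117 − 1 = 11.7%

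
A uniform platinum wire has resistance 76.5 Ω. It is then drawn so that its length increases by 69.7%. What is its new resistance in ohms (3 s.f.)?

220 Ω

k = 1 + 69.7/100 = 1.697; volume constant ⇒ A' = A/k, so R' = k²R.
R' = 2.88 × 76.5 = 220 Ω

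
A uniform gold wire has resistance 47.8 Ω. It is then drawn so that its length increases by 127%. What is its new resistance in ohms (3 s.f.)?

k = 1 + 127/100 = 2.27; volume constant ⇒ A' = A/k, so R' = k²R.
R' = 5.153 × 47.8 = 246 Ω

246 Ω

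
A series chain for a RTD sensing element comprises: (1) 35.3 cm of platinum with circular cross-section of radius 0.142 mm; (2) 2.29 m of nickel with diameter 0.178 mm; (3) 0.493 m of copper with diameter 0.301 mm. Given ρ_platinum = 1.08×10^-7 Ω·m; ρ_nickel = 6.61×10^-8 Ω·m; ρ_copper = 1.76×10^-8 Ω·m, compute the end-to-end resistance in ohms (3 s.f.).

Seg 1: A = πr² = π(1.4200e-04 m)² = 6.335e-08 m²
R_1 = (1.08×10^-7)(0.353)/(6.335e-08) = 0.6018 Ω
Seg 2: A = π(d/2)² = π(8.9000e-05 m)² = 2.488e-08 m²
R_2 = (6.61×10^-8)(2.29)/(2.488e-08) = 6.083 Ω
Seg 3: A = π(d/2)² = π(1.5050e-04 m)² = 7.116e-08 m²
R_3 = (1.76×10^-8)(0.493)/(7.116e-08) = 0.1219 Ω
R_total = R_1 + R_2 + R_3 = 6.81 Ω

6.81 Ω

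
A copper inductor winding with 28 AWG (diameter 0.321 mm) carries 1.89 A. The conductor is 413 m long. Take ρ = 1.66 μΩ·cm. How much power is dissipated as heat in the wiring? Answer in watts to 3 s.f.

ρ = 1.66 μΩ·cm = 1.66×10^-8 Ω·m
A = π(0.321/2 mm)² = π(1.6050e-04 m)² = 8.093e-08 m²
R = ρL/A = (1.66×10^-8)(413)/(8.093e-08) = 84.71 Ω
P = I²R = (1.89)² × 84.71 = 303 W

303 W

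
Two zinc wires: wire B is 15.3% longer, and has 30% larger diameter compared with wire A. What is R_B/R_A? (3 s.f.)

R ∝ L/d², so R_B/R_A = (1 + 15.3/100) × (1 + 30/100)⁻²
= 1.153 × 0.5917 = 0.682

0.682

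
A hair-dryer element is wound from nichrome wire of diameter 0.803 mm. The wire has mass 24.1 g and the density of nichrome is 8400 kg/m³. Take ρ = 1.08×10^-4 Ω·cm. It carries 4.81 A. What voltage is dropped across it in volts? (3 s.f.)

ρ = 1.08×10^-4 Ω·cm = 1.08×10^-6 Ω·m
A = π(d/2)² = π(4.0150e-04 m)² = 5.0643e-07 m²
L = m/(density·A) = 0.0241/(8400×5.0643e-07) = 5.665 m
R = ρL/A = (1.08×10^-6)(5.665)/(5.0643e-07) = 12.08 Ω
V = IR = 4.81 × 12.08 = 58.1 V

58.1 V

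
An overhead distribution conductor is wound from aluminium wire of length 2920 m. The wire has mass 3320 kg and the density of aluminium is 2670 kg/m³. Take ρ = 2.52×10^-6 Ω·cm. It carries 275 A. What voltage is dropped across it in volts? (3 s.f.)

ρ = 2.52×10^-6 Ω·cm = 2.52×10^-8 Ω·m
A = m/(density·L) = 3320/(2670×2920) = 4.2584e-04 m²
R = ρL/A = (2.52×10^-8)(2920)/(4.2584e-04) = 0.1728 Ω
V = IR = 275 × 0.1728 = 47.5 V

47.5 V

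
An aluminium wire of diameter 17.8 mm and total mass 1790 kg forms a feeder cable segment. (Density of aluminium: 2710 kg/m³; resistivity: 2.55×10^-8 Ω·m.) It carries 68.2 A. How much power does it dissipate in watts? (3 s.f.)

A = π(d/2)² = π(8.9000e-03 m)² = 2.4885e-04 m²
L = m/(density·A) = 1790/(2710×2.4885e-04) = 2654 m
R = ρL/A = (2.55×10^-8)(2654)/(2.4885e-04) = 0.272 Ω
P = I²R = (68.2)² × 0.272 = 1270 W

1270 W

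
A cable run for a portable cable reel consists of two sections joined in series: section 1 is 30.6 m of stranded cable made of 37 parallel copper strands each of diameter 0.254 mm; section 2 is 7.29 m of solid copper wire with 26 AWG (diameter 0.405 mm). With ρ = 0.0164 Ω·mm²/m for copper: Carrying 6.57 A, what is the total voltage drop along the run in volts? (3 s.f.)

ρ = 0.0164 Ω·mm²/m = 1.64×10^-8 Ω·m
Section 1: A_strand = π(1.2700e-04)² = 5.067e-08 m²; R₁ = ρL/(N·A_s) = (1.64×10^-8)(30.6)/(37×5.067e-08) = 0.2677 Ω
Section 2: A = π(0.405/2 mm)² = π(2.0250e-04 m)² = 1.288e-07 m²
R₂ = (1.64×10^-8)(7.29)/(1.288e-07) = 0.9281 Ω
R = R₁ + R₂ = 1.196 Ω
V = IR = 6.57 × 1.196 = 7.86 V

7.86 V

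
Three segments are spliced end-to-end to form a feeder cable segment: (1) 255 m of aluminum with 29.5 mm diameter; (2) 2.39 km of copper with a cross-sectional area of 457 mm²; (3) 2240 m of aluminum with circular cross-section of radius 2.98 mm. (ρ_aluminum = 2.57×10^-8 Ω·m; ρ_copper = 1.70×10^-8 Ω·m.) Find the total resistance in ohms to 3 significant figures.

Seg 1: A = π(d/2)² = π(1.4750e-02 m)² = 6.835e-04 m²
R_1 = (2.57×10^-8)(255)/(6.835e-04) = 0.009588 Ω
Seg 2: A = 457 mm² = 4.570e-04 m²
R_2 = (1.70×10^-8)(2390)/(4.570e-04) = 0.08891 Ω
Seg 3: A = πr² = π(2.9800e-03 m)² = 2.790e-05 m²
R_3 = (2.57×10^-8)(2240)/(2.790e-05) = 2.063 Ω
R_total = R_1 + R_2 + R_3 = 2.16 Ω

2.16 Ω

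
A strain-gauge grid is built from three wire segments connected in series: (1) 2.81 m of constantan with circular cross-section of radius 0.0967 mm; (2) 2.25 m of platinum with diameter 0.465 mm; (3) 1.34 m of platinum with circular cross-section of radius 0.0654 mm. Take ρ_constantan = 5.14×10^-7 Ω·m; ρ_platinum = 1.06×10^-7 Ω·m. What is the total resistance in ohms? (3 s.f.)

Seg 1: A = πr² = π(9.6700e-05 m)² = 2.938e-08 m²
R_1 = (5.14×10^-7)(2.81)/(2.938e-08) = 49.17 Ω
Seg 2: A = π(d/2)² = π(2.3250e-04 m)² = 1.698e-07 m²
R_2 = (1.06×10^-7)(2.25)/(1.698e-07) = 1.404 Ω
Seg 3: A = πr² = π(6.5400e-05 m)² = 1.344e-08 m²
R_3 = (1.06×10^-7)(1.34)/(1.344e-08) = 10.57 Ω
R_total = R_1 + R_2 + R_3 = 61.1 Ω

61.1 Ω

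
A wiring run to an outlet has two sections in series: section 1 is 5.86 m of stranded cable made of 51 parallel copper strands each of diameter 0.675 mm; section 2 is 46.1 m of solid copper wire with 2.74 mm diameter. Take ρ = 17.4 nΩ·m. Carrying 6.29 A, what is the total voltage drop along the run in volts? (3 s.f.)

ρ = 17.4 nΩ·m = 1.74×10^-8 Ω·m
Section 1: A_strand = π(3.3750e-04)² = 3.578e-07 m²; R₁ = ρL/(N·A_s) = (1.74×10^-8)(5.86)/(51×3.578e-07) = 0.005587 Ω
Section 2: A = π(d/2)² = π(1.3700e-03 m)² = 5.896e-06 m²
R₂ = (1.74×10^-8)(46.1)/(5.896e-06) = 0.136 Ω
R = R₁ + R₂ = 0.1416 Ω
V = IR = 6.29 × 0.1416 = 0.891 V

0.891 V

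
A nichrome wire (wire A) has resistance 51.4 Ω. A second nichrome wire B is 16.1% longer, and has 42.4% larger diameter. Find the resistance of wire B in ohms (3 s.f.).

R ∝ L/d², so R_B/R_A = (1 + 16.1/100) × (1 + 42.4/100)⁻²
= 1.161 × 0.4931 = 0.5726
R_B = 0.5726 × 51.4 = 29.4 Ω

29.4 Ω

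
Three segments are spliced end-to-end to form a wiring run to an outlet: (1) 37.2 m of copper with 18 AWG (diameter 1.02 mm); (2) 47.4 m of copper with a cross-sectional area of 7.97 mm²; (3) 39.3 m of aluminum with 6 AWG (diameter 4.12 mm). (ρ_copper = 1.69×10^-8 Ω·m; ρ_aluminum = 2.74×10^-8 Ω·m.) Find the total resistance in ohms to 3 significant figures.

0.951 Ω

Seg 1: A = π(1.02/2 mm)² = π(5.1000e-04 m)² = 8.171e-07 m²
R_1 = (1.69×10^-8)(37.2)/(8.171e-07) = 0.7694 Ω
Seg 2: A = 7.97 mm² = 7.970e-06 m²
R_2 = (1.69×10^-8)(47.4)/(7.970e-06) = 0.1005 Ω
Seg 3: A = π(4.12/2 mm)² = π(2.0600e-03 m)² = 1.333e-05 m²
R_3 = (2.74×10^-8)(39.3)/(1.333e-05) = 0.08077 Ω
R_total = R_1 + R_2 + R_3 = 0.951 Ω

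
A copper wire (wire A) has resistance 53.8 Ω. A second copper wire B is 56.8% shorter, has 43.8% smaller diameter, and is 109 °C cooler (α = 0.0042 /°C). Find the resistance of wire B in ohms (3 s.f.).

R ∝ ρL/d² with ρ ∝ (1+αΔT), so R_B/R_A = (1 − 56.8/100) × (1 − 43.8/100)⁻² × (1 − 0.0042×109)
= 0.432 × 3.166 × 0.5422 = 0.7416
R_B = 0.7416 × 53.8 = 39.9 Ω

39.9 Ω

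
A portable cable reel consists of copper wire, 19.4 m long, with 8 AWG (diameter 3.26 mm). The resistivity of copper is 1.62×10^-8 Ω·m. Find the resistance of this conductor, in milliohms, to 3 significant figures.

A = π(3.26/2 mm)² = π(1.6300e-03 m)² = 8.347e-06 m²
R = ρL/A = (1.62×10^-8)(19.4 m)/(8.347e-06 m²) = 37.7 mΩ

37.7 mΩ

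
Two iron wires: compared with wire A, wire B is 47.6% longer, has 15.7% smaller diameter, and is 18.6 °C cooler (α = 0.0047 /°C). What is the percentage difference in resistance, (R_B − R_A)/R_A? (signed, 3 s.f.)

R ∝ ρL/d² with ρ ∝ (1+αΔT), so R_B/R_A = (1 + 47.6/100) × (1 − 15.7/100)⁻² × (1 − 0.0047×18.6)
= 1.476 × 1.407 × 0.9126 = 1.895
(R_B − R_A)/R_A = 1.895 − 1 = 89.5%

89.5%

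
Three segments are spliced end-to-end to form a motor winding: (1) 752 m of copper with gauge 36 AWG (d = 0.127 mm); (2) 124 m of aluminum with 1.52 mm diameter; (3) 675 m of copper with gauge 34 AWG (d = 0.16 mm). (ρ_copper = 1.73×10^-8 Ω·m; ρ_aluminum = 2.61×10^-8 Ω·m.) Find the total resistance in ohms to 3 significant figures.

1610 Ω

Seg 1: A = π(0.127/2 mm)² = π(6.3500e-05 m)² = 1.267e-08 m²
R_1 = (1.73×10^-8)(752)/(1.267e-08) = 1027 Ω
Seg 2: A = π(d/2)² = π(7.6000e-04 m)² = 1.815e-06 m²
R_2 = (2.61×10^-8)(124)/(1.815e-06) = 1.784 Ω
Seg 3: A = π(0.16/2 mm)² = π(8.0000e-05 m)² = 2.011e-08 m²
R_3 = (1.73×10^-8)(675)/(2.011e-08) = 580.8 Ω
R_total = R_1 + R_2 + R_3 = 1610 Ω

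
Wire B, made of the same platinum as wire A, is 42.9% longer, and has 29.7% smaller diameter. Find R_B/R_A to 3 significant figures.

R ∝ L/d², so R_B/R_A = (1 + 42.9/100) × (1 − 29.7/100)⁻²
= 1.429 × 2.023 = 2.89

2.89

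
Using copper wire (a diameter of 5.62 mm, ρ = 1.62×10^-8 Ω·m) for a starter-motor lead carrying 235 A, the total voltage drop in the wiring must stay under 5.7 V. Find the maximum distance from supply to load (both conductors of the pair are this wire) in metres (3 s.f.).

A = π(d/2)² = π(2.8100e-03 m)² = 2.481e-05 m²
L_max = V_max·A/(2·ρI) = (5.7)(2.481e-05)/(2×1.62×10^-8×235) = 18.6 m

18.6 m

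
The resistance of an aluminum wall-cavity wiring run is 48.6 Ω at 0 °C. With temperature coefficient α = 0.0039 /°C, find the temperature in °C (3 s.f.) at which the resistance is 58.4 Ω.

R = R₀(1 + α(T − T₀)) ⇒ T = T₀ + (R/R₀ − 1)/α
T = 0 + (58.4/48.6 − 1)/0.0039 = 0 + (0.2016)/0.0039 = 51.7 °C

51.7 °C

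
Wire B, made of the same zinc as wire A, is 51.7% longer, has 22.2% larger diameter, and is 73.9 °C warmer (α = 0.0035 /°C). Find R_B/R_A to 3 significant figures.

R ∝ ρL/d² with ρ ∝ (1+αΔT), so R_B/R_A = (1 + 51.7/100) × (1 + 22.2/100)⁻² × (1 + 0.0035×73.9)
= 1.517 × 0.6697 × 1.259 = 1.28

1.28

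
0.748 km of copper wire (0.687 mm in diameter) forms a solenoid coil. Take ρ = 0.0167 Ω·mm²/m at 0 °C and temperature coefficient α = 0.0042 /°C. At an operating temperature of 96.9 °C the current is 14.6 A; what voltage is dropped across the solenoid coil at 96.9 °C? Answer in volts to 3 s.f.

692 V

ρ = 0.0167 Ω·mm²/m = 1.67×10^-8 Ω·m
A = π(d/2)² = π(3.4350e-04 m)² = 3.707e-07 m²
R₍0₎ = ρL/A = (1.67×10^-8)(748)/(3.707e-07) = 33.7 Ω
R₍96.9₎ = R₍0₎(1 + αΔT) = 33.7 × (1 + 0.0042×96.9) = 47.41 Ω
V = IR = 14.6 × 47.41 = 692 V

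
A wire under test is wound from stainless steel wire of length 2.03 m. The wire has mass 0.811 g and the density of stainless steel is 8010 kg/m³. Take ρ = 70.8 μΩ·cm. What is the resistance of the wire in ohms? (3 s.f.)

28.8 Ω

ρ = 70.8 μΩ·cm = 7.08×10^-7 Ω·m
A = m/(density·L) = 8.110×10^-4/(8010×2.03) = 4.9876e-08 m²
R = ρL/A = (7.08×10^-7)(2.03)/(4.9876e-08) = 28.8 Ω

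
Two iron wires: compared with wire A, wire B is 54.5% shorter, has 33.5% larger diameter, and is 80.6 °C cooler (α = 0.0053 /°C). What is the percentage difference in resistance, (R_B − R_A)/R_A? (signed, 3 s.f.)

-85.4%

R ∝ ρL/d² with ρ ∝ (1+αΔT), so R_B/R_A = (1 − 54.5/100) × (1 + 33.5/100)⁻² × (1 − 0.0053×80.6)
= 0.455 × 0.5611 × 0.5728 = 0.1462
(R_B − R_A)/R_A = 0.1462 − 1 = -85.4%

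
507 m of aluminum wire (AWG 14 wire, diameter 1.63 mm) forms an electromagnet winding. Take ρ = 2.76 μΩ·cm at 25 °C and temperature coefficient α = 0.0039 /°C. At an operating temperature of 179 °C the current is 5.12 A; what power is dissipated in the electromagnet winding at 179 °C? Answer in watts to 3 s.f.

281 W

ρ = 2.76 μΩ·cm = 2.76×10^-8 Ω·m
A = π(1.63/2 mm)² = π(8.1500e-04 m)² = 2.087e-06 m²
R₍25₎ = ρL/A = (2.76×10^-8)(507)/(2.087e-06) = 6.706 Ω
R₍179₎ = R₍25₎(1 + αΔT) = 6.706 × (1 + 0.0039×154) = 10.73 Ω
P = I²R = (5.12)² × 10.73 = 281 W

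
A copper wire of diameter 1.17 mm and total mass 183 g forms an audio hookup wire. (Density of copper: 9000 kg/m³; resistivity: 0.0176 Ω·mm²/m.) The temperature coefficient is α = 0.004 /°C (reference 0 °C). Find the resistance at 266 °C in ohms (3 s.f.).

ρ = 0.0176 Ω·mm²/m = 1.76×10^-8 Ω·m
A = π(d/2)² = π(5.8500e-04 m)² = 1.0751e-06 m²
L = m/(density·A) = 0.183/(9000×1.0751e-06) = 18.91 m
R = ρL/A = (1.76×10^-8)(18.91)/(1.0751e-06) = 0.3096 Ω
R(266 °C) = 0.3096 × (1 + 0.004×266) = 0.639 Ω

0.639 Ω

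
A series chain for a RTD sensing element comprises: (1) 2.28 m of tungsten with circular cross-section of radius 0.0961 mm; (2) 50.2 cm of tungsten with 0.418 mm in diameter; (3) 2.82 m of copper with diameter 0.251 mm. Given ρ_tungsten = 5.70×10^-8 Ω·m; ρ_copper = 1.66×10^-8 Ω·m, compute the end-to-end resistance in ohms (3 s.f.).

5.63 Ω

Seg 1: A = πr² = π(9.6100e-05 m)² = 2.901e-08 m²
R_1 = (5.70×10^-8)(2.28)/(2.901e-08) = 4.479 Ω
Seg 2: A = π(d/2)² = π(2.0900e-04 m)² = 1.372e-07 m²
R_2 = (5.70×10^-8)(0.502)/(1.372e-07) = 0.2085 Ω
Seg 3: A = π(d/2)² = π(1.2550e-04 m)² = 4.948e-08 m²
R_3 = (1.66×10^-8)(2.82)/(4.948e-08) = 0.9461 Ω
R_total = R_1 + R_2 + R_3 = 5.63 Ω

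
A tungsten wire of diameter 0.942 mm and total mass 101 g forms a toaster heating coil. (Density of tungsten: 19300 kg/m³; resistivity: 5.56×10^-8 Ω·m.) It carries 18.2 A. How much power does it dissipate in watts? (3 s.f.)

A = π(d/2)² = π(4.7100e-04 m)² = 6.9693e-07 m²
L = m/(density·A) = 0.101/(19300×6.9693e-07) = 7.509 m
R = ρL/A = (5.56×10^-8)(7.509)/(6.9693e-07) = 0.599 Ω
P = I²R = (18.2)² × 0.599 = 198 W

198 W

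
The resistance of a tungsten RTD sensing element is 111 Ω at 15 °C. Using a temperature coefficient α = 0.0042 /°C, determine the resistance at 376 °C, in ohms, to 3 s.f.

ΔT = 376 − 15 = 361 °C
R = R₀(1 + αΔT) = 111 × (1 + 0.0042×361) = 111 × 2.516 = 279 Ω

279 Ω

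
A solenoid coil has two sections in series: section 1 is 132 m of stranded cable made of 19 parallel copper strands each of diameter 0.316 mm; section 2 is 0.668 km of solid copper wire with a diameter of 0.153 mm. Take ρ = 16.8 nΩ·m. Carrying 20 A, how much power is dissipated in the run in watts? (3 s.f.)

ρ = 16.8 nΩ·m = 1.68×10^-8 Ω·m
Section 1: A_strand = π(1.5800e-04)² = 7.843e-08 m²; R₁ = ρL/(N·A_s) = (1.68×10^-8)(132)/(19×7.843e-08) = 1.488 Ω
Section 2: A = π(d/2)² = π(7.6500e-05 m)² = 1.839e-08 m²
R₂ = (1.68×10^-8)(668)/(1.839e-08) = 610.4 Ω
R = R₁ + R₂ = 611.9 Ω
P = I²R = (20)² × 611.9 = 2.45×10^5 W

2.45×10^5 W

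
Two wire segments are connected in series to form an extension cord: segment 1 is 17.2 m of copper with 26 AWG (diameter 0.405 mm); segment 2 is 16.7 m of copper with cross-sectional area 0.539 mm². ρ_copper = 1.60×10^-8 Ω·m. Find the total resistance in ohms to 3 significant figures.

2.63 Ω

Segment 1: A = π(0.405/2 mm)² = π(2.0250e-04 m)² = 1.288e-07 m²
R₁ = ρL/A = (1.60×10^-8)(17.2)/(1.288e-07) = 2.136 Ω
Segment 2: A = 0.539 mm² = 5.390e-07 m²
R₂ = (1.60×10^-8)(16.7)/(5.390e-07) = 0.4957 Ω
R = R₁ + R₂ = 2.63 Ω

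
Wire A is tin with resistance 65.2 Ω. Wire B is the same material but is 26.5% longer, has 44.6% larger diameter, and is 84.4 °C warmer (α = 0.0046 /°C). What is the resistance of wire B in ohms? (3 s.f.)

R ∝ ρL/d² with ρ ∝ (1+αΔT), so R_B/R_A = (1 + 26.5/100) × (1 + 44.6/100)⁻² × (1 + 0.0046×84.4)
= 1.265 × 0.4783 × 1.388 = 0.8399
R_B = 0.8399 × 65.2 = 54.8 Ω

54.8 Ω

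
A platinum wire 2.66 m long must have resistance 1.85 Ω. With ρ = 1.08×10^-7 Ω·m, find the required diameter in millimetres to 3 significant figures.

0.445 mm

A = ρL/R = (1.08×10^-7)(2.66)/(1.85) = 1.553e-07 m²
d = 2√(A/π) = 4.447e-04 m = 0.445 mm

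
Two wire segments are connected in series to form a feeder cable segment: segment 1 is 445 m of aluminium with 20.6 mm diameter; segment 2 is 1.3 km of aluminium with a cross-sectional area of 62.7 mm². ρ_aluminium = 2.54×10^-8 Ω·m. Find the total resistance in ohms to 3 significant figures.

0.561 Ω

Segment 1: A = π(d/2)² = π(1.0300e-02 m)² = 3.333e-04 m²
R₁ = ρL/A = (2.54×10^-8)(445)/(3.333e-04) = 0.03391 Ω
Segment 2: A = 62.7 mm² = 6.270e-05 m²
R₂ = (2.54×10^-8)(1300)/(6.270e-05) = 0.5266 Ω
R = R₁ + R₂ = 0.561 Ω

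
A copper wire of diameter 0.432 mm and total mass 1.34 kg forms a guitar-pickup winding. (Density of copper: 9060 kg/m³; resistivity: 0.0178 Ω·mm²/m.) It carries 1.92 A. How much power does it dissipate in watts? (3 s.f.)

ρ = 0.0178 Ω·mm²/m = 1.78×10^-8 Ω·m
A = π(d/2)² = π(2.1600e-04 m)² = 1.4657e-07 m²
L = m/(density·A) = 1.34/(9060×1.4657e-07) = 1009 m
R = ρL/A = (1.78×10^-8)(1009)/(1.4657e-07) = 122.5 Ω
P = I²R = (1.92)² × 122.5 = 452 W

452 W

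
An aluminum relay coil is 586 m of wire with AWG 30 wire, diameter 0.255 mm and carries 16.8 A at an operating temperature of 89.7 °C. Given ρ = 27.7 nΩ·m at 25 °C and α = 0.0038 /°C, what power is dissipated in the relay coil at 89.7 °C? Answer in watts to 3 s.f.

ρ = 27.7 nΩ·m = 2.77×10^-8 Ω·m
A = π(0.255/2 mm)² = π(1.2750e-04 m)² = 5.107e-08 m²
R₍25₎ = ρL/A = (2.77×10^-8)(586)/(5.107e-08) = 317.8 Ω
R₍89.7₎ = R₍25₎(1 + αΔT) = 317.8 × (1 + 0.0038×64.7) = 396 Ω
P = I²R = (16.8)² × 396 = 1.12×10^5 W

1.12×10^5 W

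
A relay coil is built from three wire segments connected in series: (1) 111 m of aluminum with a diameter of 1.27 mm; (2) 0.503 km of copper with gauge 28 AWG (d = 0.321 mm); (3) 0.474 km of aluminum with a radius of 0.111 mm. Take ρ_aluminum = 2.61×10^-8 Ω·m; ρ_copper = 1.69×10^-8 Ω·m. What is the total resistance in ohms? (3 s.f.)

427 Ω

Seg 1: A = π(d/2)² = π(6.3500e-04 m)² = 1.267e-06 m²
R_1 = (2.61×10^-8)(111)/(1.267e-06) = 2.287 Ω
Seg 2: A = π(0.321/2 mm)² = π(1.6050e-04 m)² = 8.093e-08 m²
R_2 = (1.69×10^-8)(503)/(8.093e-08) = 105 Ω
Seg 3: A = πr² = π(1.1100e-04 m)² = 3.871e-08 m²
R_3 = (2.61×10^-8)(474)/(3.871e-08) = 319.6 Ω
R_total = R_1 + R_2 + R_3 = 427 Ω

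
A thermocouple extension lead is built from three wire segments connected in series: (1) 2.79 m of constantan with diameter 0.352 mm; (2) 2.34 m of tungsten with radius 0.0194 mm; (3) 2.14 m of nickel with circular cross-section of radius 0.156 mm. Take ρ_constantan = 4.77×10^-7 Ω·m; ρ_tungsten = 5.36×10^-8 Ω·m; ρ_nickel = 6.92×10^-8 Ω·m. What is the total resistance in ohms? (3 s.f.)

122 Ω

Seg 1: A = π(d/2)² = π(1.7600e-04 m)² = 9.731e-08 m²
R_1 = (4.77×10^-7)(2.79)/(9.731e-08) = 13.68 Ω
Seg 2: A = πr² = π(1.9400e-05 m)² = 1.182e-09 m²
R_2 = (5.36×10^-8)(2.34)/(1.182e-09) = 106.1 Ω
Seg 3: A = πr² = π(1.5600e-04 m)² = 7.645e-08 m²
R_3 = (6.92×10^-8)(2.14)/(7.645e-08) = 1.937 Ω
R_total = R_1 + R_2 + R_3 = 122 Ω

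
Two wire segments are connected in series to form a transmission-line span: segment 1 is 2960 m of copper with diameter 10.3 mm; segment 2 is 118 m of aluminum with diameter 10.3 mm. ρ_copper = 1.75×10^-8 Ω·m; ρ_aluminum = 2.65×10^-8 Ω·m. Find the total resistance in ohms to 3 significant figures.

Segment 1: A = π(d/2)² = π(5.1500e-03 m)² = 8.332e-05 m²
R₁ = ρL/A = (1.75×10^-8)(2960)/(8.332e-05) = 0.6217 Ω
R₂ = (2.65×10^-8)(118)/(8.332e-05) = 0.03753 Ω
R = R₁ + R₂ = 0.659 Ω

0.659 Ω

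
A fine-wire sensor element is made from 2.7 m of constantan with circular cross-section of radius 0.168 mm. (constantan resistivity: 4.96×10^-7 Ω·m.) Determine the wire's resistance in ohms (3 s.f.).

A = πr² = π(1.6800e-04 m)² = 8.867e-08 m²
R = ρL/A = (4.96×10^-7)(2.7 m)/(8.867e-08 m²) = 15.1 Ω

15.1 Ω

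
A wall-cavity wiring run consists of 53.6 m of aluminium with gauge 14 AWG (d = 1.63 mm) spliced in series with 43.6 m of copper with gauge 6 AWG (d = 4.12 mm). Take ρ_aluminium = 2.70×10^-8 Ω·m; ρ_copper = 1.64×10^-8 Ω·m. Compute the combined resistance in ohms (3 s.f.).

Segment 1: A = π(1.63/2 mm)² = π(8.1500e-04 m)² = 2.087e-06 m²
R₁ = ρL/A = (2.70×10^-8)(53.6)/(2.087e-06) = 0.6935 Ω
Segment 2: A = π(4.12/2 mm)² = π(2.0600e-03 m)² = 1.333e-05 m²
R₂ = (1.64×10^-8)(43.6)/(1.333e-05) = 0.05363 Ω
R = R₁ + R₂ = 0.747 Ω

0.747 Ω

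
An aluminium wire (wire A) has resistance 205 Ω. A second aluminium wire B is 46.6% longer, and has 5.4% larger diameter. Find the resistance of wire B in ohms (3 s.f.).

271 Ω

R ∝ L/d², so R_B/R_A = (1 + 46.6/100) × (1 + 5.4/100)⁻²
= 1.466 × 0.9002 = 1.32
R_B = 1.32 × 205 = 271 Ω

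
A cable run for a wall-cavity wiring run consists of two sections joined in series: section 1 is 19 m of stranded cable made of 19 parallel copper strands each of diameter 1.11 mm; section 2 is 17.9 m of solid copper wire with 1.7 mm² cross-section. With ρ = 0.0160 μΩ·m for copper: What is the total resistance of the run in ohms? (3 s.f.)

0.185 Ω

ρ = 0.0160 μΩ·m = 1.60×10^-8 Ω·m
Section 1: A_strand = π(5.5500e-04)² = 9.677e-07 m²; R₁ = ρL/(N·A_s) = (1.60×10^-8)(19)/(19×9.677e-07) = 0.01653 Ω
Section 2: A = 1.7 mm² = 1.700e-06 m²
R₂ = (1.60×10^-8)(17.9)/(1.700e-06) = 0.1685 Ω
R = R₁ + R₂ = 0.185 Ω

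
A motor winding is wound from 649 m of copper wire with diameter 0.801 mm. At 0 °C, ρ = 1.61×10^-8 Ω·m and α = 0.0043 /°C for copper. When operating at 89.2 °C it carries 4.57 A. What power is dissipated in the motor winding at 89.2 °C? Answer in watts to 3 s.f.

599 W

A = π(d/2)² = π(4.0050e-04 m)² = 5.039e-07 m²
R₍0₎ = ρL/A = (1.61×10^-8)(649)/(5.039e-07) = 20.74 Ω
R₍89.2₎ = R₍0₎(1 + αΔT) = 20.74 × (1 + 0.0043×89.2) = 28.69 Ω
P = I²R = (4.57)² × 28.69 = 599 W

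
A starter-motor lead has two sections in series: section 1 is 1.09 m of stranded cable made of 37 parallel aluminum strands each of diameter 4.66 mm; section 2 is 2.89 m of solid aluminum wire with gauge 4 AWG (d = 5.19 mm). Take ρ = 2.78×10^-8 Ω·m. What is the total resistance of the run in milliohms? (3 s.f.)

3.85 mΩ

Section 1: A_strand = π(2.3300e-03)² = 1.706e-05 m²; R₁ = ρL/(N·A_s) = (2.78×10^-8)(1.09)/(37×1.706e-05) = 4.802×10^-5 Ω
Section 2: A = π(5.19/2 mm)² = π(2.5950e-03 m)² = 2.116e-05 m²
R₂ = (2.78×10^-8)(2.89)/(2.116e-05) = 0.003798 Ω
R = R₁ + R₂ = 3.85 mΩ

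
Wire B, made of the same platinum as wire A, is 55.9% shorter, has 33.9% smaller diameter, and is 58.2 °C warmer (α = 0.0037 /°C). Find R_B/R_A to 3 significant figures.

1.23

R ∝ ρL/d² with ρ ∝ (1+αΔT), so R_B/R_A = (1 − 55.9/100) × (1 − 33.9/100)⁻² × (1 + 0.0037×58.2)
= 0.441 × 2.289 × 1.215 = 1.23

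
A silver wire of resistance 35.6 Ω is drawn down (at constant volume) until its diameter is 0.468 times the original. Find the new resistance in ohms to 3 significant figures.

742 Ω

Volume constant ⇒ L' = L/r² with r = 0.468. R' = ρL'/A' = ρ(L/r²)/(πr²d₀²/4) = R/r⁴.
R' = 20.85 × 35.6 = 742 Ω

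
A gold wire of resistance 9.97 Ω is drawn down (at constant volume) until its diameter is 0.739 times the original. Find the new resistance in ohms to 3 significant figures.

Volume constant ⇒ L' = L/r² with r = 0.739. R' = ρL'/A' = ρ(L/r²)/(πr²d₀²/4) = R/r⁴.
R' = 3.353 × 9.97 = 33.4 Ω

33.4 Ω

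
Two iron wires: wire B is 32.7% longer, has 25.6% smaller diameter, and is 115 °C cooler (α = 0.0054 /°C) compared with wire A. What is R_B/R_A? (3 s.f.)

R ∝ ρL/d² with ρ ∝ (1+αΔT), so R_B/R_A = (1 + 32.7/100) × (1 − 25.6/100)⁻² × (1 − 0.0054×115)
= 1.327 × 1.807 × 0.379 = 0.909

0.909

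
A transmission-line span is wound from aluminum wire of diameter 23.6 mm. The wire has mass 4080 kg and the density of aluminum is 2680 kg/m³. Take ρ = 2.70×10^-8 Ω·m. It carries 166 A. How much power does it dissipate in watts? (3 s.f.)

A = π(d/2)² = π(1.1800e-02 m)² = 4.3744e-04 m²
L = m/(density·A) = 4080/(2680×4.3744e-04) = 3480 m
R = ρL/A = (2.70×10^-8)(3480)/(4.3744e-04) = 0.2148 Ω
P = I²R = (166)² × 0.2148 = 5920 W

5920 W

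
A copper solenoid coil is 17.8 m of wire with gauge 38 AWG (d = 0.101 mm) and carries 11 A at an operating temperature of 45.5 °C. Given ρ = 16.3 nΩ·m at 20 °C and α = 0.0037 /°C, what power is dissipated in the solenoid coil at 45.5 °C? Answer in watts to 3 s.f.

ρ = 16.3 nΩ·m = 1.63×10^-8 Ω·m
A = π(0.101/2 mm)² = π(5.0500e-05 m)² = 8.012e-09 m²
R₍20₎ = ρL/A = (1.63×10^-8)(17.8)/(8.012e-09) = 36.21 Ω
R₍45.5₎ = R₍20₎(1 + αΔT) = 36.21 × (1 + 0.0037×25.5) = 39.63 Ω
P = I²R = (11)² × 39.63 = 4800 W

4800 W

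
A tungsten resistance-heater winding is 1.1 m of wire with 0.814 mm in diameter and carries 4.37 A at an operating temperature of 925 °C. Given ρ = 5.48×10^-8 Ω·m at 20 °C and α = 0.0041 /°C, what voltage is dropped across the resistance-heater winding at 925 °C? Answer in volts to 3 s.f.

A = π(d/2)² = π(4.0700e-04 m)² = 5.204e-07 m²
R₍20₎ = ρL/A = (5.48×10^-8)(1.1)/(5.204e-07) = 0.1158 Ω
R₍925₎ = R₍20₎(1 + αΔT) = 0.1158 × (1 + 0.0041×905) = 0.5456 Ω
V = IR = 4.37 × 0.5456 = 2.38 V

2.38 V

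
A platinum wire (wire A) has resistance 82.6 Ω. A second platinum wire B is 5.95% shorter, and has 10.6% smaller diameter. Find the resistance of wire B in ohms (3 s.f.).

97.2 Ω

R ∝ L/d², so R_B/R_A = (1 − 5.95/100) × (1 − 10.6/100)⁻²
= 0.9405 × 1.251 = 1.177
R_B = 1.177 × 82.6 = 97.2 Ω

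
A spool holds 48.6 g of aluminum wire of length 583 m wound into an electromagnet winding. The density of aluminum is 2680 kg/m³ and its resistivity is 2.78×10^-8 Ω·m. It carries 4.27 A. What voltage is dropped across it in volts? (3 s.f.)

A = m/(density·L) = 0.0486/(2680×583) = 3.1105e-08 m²
R = ρL/A = (2.78×10^-8)(583)/(3.1105e-08) = 521.1 Ω
V = IR = 4.27 × 521.1 = 2220 V

2220 V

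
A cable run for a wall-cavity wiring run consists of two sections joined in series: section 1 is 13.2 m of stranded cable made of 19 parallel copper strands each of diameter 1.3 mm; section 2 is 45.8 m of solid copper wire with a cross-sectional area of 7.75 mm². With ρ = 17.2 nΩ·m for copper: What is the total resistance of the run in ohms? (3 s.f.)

0.111 Ω

ρ = 17.2 nΩ·m = 1.72×10^-8 Ω·m
Section 1: A_strand = π(6.5000e-04)² = 1.327e-06 m²; R₁ = ρL/(N·A_s) = (1.72×10^-8)(13.2)/(19×1.327e-06) = 0.009003 Ω
Section 2: A = 7.75 mm² = 7.750e-06 m²
R₂ = (1.72×10^-8)(45.8)/(7.750e-06) = 0.1016 Ω
R = R₁ + R₂ = 0.111 Ω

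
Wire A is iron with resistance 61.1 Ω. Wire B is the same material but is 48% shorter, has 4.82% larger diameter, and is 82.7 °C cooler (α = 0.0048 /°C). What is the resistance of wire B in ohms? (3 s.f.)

17.4 Ω

R ∝ ρL/d² with ρ ∝ (1+αΔT), so R_B/R_A = (1 − 48/100) × (1 + 4.82/100)⁻² × (1 − 0.0048×82.7)
= 0.52 × 0.9102 × 0.603 = 0.2854
R_B = 0.2854 × 61.1 = 17.4 Ω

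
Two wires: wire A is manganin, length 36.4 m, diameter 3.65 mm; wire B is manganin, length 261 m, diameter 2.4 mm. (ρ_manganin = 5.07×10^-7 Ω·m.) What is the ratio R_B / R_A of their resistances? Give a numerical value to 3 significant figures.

16.6

R ∝ ρL/d², so R_B/R_A = (L_B/L_A) × (d_A/d_B)²
= (261/36.4) × (3.65/2.4)² = 16.6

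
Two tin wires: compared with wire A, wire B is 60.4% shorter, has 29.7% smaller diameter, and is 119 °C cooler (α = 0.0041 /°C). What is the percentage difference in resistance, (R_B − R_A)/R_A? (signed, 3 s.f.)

-59.0%

R ∝ ρL/d² with ρ ∝ (1+αΔT), so R_B/R_A = (1 − 60.4/100) × (1 − 29.7/100)⁻² × (1 − 0.0041×119)
= 0.396 × 2.023 × 0.5121 = 0.4103
(R_B − R_A)/R_A = 0.4103 − 1 = -59.0%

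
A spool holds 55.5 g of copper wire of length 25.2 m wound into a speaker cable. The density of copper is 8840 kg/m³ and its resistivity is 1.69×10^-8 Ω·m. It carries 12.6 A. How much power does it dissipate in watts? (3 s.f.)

271 W

A = m/(density·L) = 0.0555/(8840×25.2) = 2.4914e-07 m²
R = ρL/A = (1.69×10^-8)(25.2)/(2.4914e-07) = 1.709 Ω
P = I²R = (12.6)² × 1.709 = 271 W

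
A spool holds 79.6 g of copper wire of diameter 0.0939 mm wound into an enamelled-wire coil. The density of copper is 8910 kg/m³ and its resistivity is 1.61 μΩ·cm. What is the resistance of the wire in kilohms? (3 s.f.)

3.00 kΩ

ρ = 1.61 μΩ·cm = 1.61×10^-8 Ω·m
A = π(d/2)² = π(4.6950e-05 m)² = 6.9250e-09 m²
L = m/(density·A) = 0.0796/(8910×6.9250e-09) = 1290 m
R = ρL/A = (1.61×10^-8)(1290)/(6.9250e-09) = 3.00 kΩ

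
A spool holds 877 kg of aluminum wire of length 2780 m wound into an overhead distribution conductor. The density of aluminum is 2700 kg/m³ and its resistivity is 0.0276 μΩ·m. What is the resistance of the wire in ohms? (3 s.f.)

ρ = 0.0276 μΩ·m = 2.76×10^-8 Ω·m
A = m/(density·L) = 877/(2700×2780) = 1.1684e-04 m²
R = ρL/A = (2.76×10^-8)(2780)/(1.1684e-04) = 0.657 Ω

0.657 Ω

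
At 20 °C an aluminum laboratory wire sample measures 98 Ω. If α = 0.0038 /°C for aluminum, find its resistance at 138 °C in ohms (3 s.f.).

ΔT = 138 − 20 = 118 °C
R = R₀(1 + αΔT) = 98 × (1 + 0.0038×118) = 98 × 1.448 = 142 Ω

142 Ω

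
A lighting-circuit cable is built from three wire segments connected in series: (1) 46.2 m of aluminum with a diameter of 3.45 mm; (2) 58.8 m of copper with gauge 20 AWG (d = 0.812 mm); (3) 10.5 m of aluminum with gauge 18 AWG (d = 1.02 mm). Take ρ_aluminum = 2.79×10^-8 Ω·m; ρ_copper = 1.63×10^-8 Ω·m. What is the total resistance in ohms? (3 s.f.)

Seg 1: A = π(d/2)² = π(1.7250e-03 m)² = 9.348e-06 m²
R_1 = (2.79×10^-8)(46.2)/(9.348e-06) = 0.1379 Ω
Seg 2: A = π(0.812/2 mm)² = π(4.0600e-04 m)² = 5.178e-07 m²
R_2 = (1.63×10^-8)(58.8)/(5.178e-07) = 1.851 Ω
Seg 3: A = π(1.02/2 mm)² = π(5.1000e-04 m)² = 8.171e-07 m²
R_3 = (2.79×10^-8)(10.5)/(8.171e-07) = 0.3585 Ω
R_total = R_1 + R_2 + R_3 = 2.35 Ω

2.35 Ω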